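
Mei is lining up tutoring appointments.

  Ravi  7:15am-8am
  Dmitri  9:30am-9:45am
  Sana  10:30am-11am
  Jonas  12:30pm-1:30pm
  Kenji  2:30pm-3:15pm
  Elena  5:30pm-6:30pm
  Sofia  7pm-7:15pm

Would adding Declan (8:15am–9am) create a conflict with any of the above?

Ravi: ends 8am at or before Declan starts 8:15am → clear.
Dmitri: starts 9:30am at or after Declan ends 9am → clear.
Sana: starts 10:30am at or after Declan ends 9am → clear.
Jonas: starts 12:30pm at or after Declan ends 9am → clear.
Kenji: starts 2:30pm at or after Declan ends 9am → clear.
Elena: starts 5:30pm at or after Declan ends 9am → clear.
Sofia: starts 7pm at or after Declan ends 9am → clear.

No — it doesn't clash with anything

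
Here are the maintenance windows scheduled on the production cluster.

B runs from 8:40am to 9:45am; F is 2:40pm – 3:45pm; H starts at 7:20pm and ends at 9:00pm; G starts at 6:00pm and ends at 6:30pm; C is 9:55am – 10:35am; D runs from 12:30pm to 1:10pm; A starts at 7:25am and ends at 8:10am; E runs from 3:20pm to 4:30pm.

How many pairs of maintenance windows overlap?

Check each pair: they overlap iff neither finishes before the other starts.
Sorted by start: A, B, C, D, F, E, G, H.
B starts after A ends — done with A.
C starts after B ends — done with B.
D starts after C ends — done with C.
F starts after D ends — done with D.
E starts before F ends → F and E overlap.
G starts after F ends — done with F.
G starts after E ends — done with E.
H starts after G ends.
Overlapping pairs: E & F — 1 in total.

1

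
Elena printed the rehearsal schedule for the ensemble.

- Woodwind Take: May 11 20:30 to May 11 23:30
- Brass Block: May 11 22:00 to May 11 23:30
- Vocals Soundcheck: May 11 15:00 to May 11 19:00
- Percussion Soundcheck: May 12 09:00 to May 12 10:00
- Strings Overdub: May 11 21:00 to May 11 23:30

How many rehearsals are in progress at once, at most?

Sort all start/end points and keep a running count:
May 11 15:00 start Vocals Soundcheck → 1
May 11 19:00 end Vocals Soundcheck → 0
May 11 20:30 start Woodwind Take → 1
May 11 21:00 start Strings Overdub → 2
May 11 22:00 start Brass Block → 3
May 11 23:30 end Brass Block → 2
May 11 23:30 end Strings Overdub → 1
May 11 23:30 end Woodwind Take → 0
May 12 09:00 start Percussion Soundcheck → 1
May 12 10:00 end Percussion Soundcheck → 0
Peak is 3, at May 11 22:00 (Brass Block, Strings Overdub, Woodwind Take).

3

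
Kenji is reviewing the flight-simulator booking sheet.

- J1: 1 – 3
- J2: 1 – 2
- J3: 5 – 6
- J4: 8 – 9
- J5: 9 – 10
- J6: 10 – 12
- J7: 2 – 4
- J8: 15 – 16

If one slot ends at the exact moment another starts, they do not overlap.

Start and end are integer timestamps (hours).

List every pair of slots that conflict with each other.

J1 & J2, J1 & J7

Sorted by start: J1, J2, J7, J3, J4, J5, J6, J8.
J2 starts before J1 ends → J1 and J2 overlap.
J7 starts before J1 ends → J1 and J7 overlap.
J3 starts after J1 ends, so nothing later overlaps J1 either.
J7 starts exactly when J2 ends (back-to-back, no overlap), so nothing later overlaps J2 either.
J3 starts after J7 ends, so nothing later overlaps J7 either.
J4 starts after J3 ends, so nothing later overlaps J3 either.
J5 starts exactly when J4 ends (back-to-back, no overlap), so nothing later overlaps J4 either.
J6 starts exactly when J5 ends (back-to-back, no overlap), so nothing later overlaps J5 either.
J8 starts after J6 ends.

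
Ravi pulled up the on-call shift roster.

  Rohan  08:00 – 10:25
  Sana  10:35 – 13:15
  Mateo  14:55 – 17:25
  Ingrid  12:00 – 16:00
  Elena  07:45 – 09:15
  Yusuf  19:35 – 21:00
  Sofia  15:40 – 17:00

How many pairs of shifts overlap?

Sorted by start: Elena, Rohan, Sana, Ingrid, Mateo, Sofia, Yusuf.
Rohan starts before Elena ends → Elena and Rohan overlap.
Sana starts after Elena ends, so nothing later overlaps Elena either.
Sana starts after Rohan ends, so nothing later overlaps Rohan either.
Ingrid starts before Sana ends → Sana and Ingrid overlap.
Mateo starts after Sana ends, so nothing later overlaps Sana either.
Mateo starts before Ingrid ends → Ingrid and Mateo overlap.
Sofia starts before Ingrid ends → Ingrid and Sofia overlap.
Yusuf starts after Ingrid ends.
Sofia starts before Mateo ends → Mateo and Sofia overlap.
Yusuf starts after Mateo ends.
Yusuf starts after Sofia ends.
Overlapping pairs: Elena & Rohan, Ingrid & Mateo, Ingrid & Sana, Ingrid & Sofia, Mateo & Sofia — 5 in total.

5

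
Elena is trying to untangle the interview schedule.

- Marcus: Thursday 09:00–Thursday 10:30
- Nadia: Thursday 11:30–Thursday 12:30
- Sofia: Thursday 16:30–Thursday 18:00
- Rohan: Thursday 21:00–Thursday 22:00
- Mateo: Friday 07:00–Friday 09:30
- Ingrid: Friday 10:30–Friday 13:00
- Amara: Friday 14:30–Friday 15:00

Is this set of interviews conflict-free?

Yes

Sorted by start: Marcus, Nadia, Sofia, Rohan, Mateo, Ingrid, Amara.
Nadia starts after Marcus ends; Marcus is clear from here.
Sofia starts after Nadia ends; Nadia is clear from here.
Rohan starts after Sofia ends; Sofia is clear from here.
Mateo starts after Rohan ends; Rohan is clear from here.
Ingrid starts after Mateo ends; Mateo is clear from here.
Amara starts after Ingrid ends.
Every pair is clear; the schedule has no overlaps.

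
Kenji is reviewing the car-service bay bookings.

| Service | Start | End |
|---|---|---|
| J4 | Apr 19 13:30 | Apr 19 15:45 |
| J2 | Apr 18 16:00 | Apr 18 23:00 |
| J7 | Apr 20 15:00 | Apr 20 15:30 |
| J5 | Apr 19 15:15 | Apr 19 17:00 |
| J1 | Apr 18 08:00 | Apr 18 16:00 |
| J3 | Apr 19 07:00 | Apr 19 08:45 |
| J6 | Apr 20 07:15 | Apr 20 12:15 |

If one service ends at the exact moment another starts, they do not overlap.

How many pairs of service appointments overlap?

Check each pair: they overlap iff neither finishes before the other starts.
Sorted by start: J1, J2, J3, J4, J5, J6, J7.
J2 starts exactly when J1 ends (back-to-back, no overlap), so J1 has no further overlaps.
J3 starts after J2 ends, so J2 has no further overlaps.
J4 starts after J3 ends, so J3 has no further overlaps.
J5 starts before J4 ends → J4 and J5 overlap.
J6 starts after J4 ends, so J4 has no further overlaps.
J6 starts after J5 ends, so J5 has no further overlaps.
J7 starts after J6 ends.
Overlapping pairs: J4 & J5 — 1 in total.

1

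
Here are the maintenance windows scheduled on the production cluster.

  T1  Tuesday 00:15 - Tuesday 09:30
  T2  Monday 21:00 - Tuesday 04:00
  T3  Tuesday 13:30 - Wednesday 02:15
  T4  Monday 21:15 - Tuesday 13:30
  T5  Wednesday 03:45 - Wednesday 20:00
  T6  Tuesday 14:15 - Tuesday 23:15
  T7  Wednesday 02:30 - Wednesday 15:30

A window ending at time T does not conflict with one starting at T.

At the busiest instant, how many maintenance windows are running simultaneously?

3

Sort all start/end points and keep a running count:
Monday 21:00 start T2 → 1
Monday 21:15 start T4 → 2
Tuesday 00:15 start T1 → 3
Tuesday 04:00 end T2 → 2
Tuesday 09:30 end T1 → 1
Tuesday 13:30 end T4 → 0
Tuesday 13:30 start T3 → 1
Tuesday 14:15 start T6 → 2
Tuesday 23:15 end T6 → 1
Wednesday 02:15 end T3 → 0
Wednesday 02:30 start T7 → 1
Wednesday 03:45 start T5 → 2
Wednesday 15:30 end T7 → 1
Wednesday 20:00 end T5 → 0
Peak is 3, at Tuesday 00:15 (T1, T2, T4).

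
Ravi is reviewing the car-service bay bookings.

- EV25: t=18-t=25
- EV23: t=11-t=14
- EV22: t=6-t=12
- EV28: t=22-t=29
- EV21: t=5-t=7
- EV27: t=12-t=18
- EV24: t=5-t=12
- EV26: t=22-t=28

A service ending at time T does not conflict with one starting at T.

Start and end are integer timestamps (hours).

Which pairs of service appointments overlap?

Sorted by start: EV21, EV24, EV22, EV23, EV27, EV25, EV26, EV28.
EV24 starts before EV21 ends → EV21 and EV24 overlap.
EV22 starts before EV21 ends → EV21 and EV22 overlap.
EV23 starts after EV21 ends, so nothing later overlaps EV21 either.
EV22 starts before EV24 ends → EV24 and EV22 overlap.
EV23 starts before EV24 ends → EV24 and EV23 overlap.
EV27 starts exactly when EV24 ends (back-to-back, no overlap), so nothing later overlaps EV24 either.
EV23 starts before EV22 ends → EV22 and EV23 overlap.
EV27 starts exactly when EV22 ends (back-to-back, no overlap), so nothing later overlaps EV22 either.
EV27 starts before EV23 ends → EV23 and EV27 overlap.
EV25 starts after EV23 ends, so nothing later overlaps EV23 either.
EV25 starts exactly when EV27 ends (back-to-back, no overlap), so nothing later overlaps EV27 either.
EV26 starts before EV25 ends → EV25 and EV26 overlap.
EV28 starts before EV25 ends → EV25 and EV28 overlap.
EV28 starts before EV26 ends → EV26 and EV28 overlap.

EV21 & EV22, EV21 & EV24, EV22 & EV23, EV22 & EV24, EV23 & EV24, EV23 & EV27, EV25 & EV26, EV25 & EV28, EV26 & EV28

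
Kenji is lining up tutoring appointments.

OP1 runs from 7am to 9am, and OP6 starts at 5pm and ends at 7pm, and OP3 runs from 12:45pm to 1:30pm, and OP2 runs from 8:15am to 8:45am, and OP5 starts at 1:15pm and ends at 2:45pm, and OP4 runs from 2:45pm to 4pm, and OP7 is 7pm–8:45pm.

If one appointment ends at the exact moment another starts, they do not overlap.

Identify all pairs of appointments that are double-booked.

OP1 & OP2, OP3 & OP5

Sorted by start: OP1, OP2, OP3, OP5, OP4, OP6, OP7.
OP2 starts before OP1 ends → OP1 and OP2 overlap.
OP3 starts after OP1 ends, so nothing later overlaps OP1 either.
OP3 starts after OP2 ends, so nothing later overlaps OP2 either.
OP5 starts before OP3 ends → OP3 and OP5 overlap.
OP4 starts after OP3 ends, so nothing later overlaps OP3 either.
OP4 starts exactly when OP5 ends (back-to-back, no overlap), so nothing later overlaps OP5 either.
OP6 starts after OP4 ends, so nothing later overlaps OP4 either.
OP7 starts exactly when OP6 ends (back-to-back, no overlap).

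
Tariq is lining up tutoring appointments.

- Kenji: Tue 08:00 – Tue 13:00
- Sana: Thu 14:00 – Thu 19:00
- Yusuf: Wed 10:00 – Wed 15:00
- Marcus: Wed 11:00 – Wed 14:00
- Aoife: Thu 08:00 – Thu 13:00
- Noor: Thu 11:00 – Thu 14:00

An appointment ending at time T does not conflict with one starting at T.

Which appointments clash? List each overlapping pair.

Aoife & Noor, Marcus & Yusuf

Sorted by start: Kenji, Yusuf, Marcus, Aoife, Noor, Sana.
Yusuf starts after Kenji ends; Kenji is clear from here.
Marcus starts before Yusuf ends → Yusuf and Marcus overlap.
Aoife starts after Yusuf ends; Yusuf is clear from here.
Aoife starts after Marcus ends; Marcus is clear from here.
Noor starts before Aoife ends → Aoife and Noor overlap.
Sana starts after Aoife ends.
Sana starts exactly when Noor ends (back-to-back, no overlap).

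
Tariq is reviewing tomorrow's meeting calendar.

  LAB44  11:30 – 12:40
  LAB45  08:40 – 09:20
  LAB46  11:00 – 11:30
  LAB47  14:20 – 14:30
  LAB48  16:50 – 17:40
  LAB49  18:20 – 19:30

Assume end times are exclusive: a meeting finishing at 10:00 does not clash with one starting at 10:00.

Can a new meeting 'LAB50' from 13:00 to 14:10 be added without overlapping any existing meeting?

Yes — the slot is free

LAB45: ends 09:20 at or before LAB50 starts 13:00 → clear.
LAB46: ends 11:30 at or before LAB50 starts 13:00 → clear.
LAB44: ends 12:40 at or before LAB50 starts 13:00 → clear.
LAB47: starts 14:20 at or after LAB50 ends 14:10 → clear.
LAB48: starts 16:50 at or after LAB50 ends 14:10 → clear.
LAB49: starts 18:20 at or after LAB50 ends 14:10 → clear.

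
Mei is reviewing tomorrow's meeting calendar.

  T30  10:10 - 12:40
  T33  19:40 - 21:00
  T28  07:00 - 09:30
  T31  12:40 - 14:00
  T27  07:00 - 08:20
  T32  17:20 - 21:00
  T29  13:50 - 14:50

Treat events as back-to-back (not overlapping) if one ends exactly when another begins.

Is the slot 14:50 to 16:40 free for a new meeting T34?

Yes — the slot is free

T27: ends 08:20 at or before T34 starts 14:50 → clear.
T28: ends 09:30 at or before T34 starts 14:50 → clear.
T30: ends 12:40 at or before T34 starts 14:50 → clear.
T31: ends 14:00 at or before T34 starts 14:50 → clear.
T29: ends 14:50 at or before T34 starts 14:50 → clear.
T32: starts 17:20 at or after T34 ends 16:40 → clear.
T33: starts 19:40 at or after T34 ends 16:40 → clear.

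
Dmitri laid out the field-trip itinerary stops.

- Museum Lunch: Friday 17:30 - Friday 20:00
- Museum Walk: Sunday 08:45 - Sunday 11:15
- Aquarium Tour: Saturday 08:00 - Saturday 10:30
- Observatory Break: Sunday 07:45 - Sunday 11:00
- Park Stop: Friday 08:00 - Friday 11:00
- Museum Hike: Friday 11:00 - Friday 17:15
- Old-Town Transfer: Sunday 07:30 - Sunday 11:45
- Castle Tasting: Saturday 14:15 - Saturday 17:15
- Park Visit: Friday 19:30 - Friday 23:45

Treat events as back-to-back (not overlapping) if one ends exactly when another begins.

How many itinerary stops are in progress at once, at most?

3

Walk through starts and ends in time order (an end at T is processed before a start at T):
Friday 08:00 start Park Stop → 1
Friday 11:00 end Park Stop → 0
Friday 11:00 start Museum Hike → 1
Friday 17:15 end Museum Hike → 0
Friday 17:30 start Museum Lunch → 1
Friday 19:30 start Park Visit → 2
Friday 20:00 end Museum Lunch → 1
Friday 23:45 end Park Visit → 0
Saturday 08:00 start Aquarium Tour → 1
Saturday 10:30 end Aquarium Tour → 0
Saturday 14:15 start Castle Tasting → 1
Saturday 17:15 end Castle Tasting → 0
Sunday 07:30 start Old-Town Transfer → 1
Sunday 07:45 start Observatory Break → 2
Sunday 08:45 start Museum Walk → 3
Sunday 11:00 end Observatory Break → 2
Sunday 11:15 end Museum Walk → 1
Sunday 11:45 end Old-Town Transfer → 0
Peak is 3, at Sunday 08:45 (Museum Walk, Observatory Break, Old-Town Transfer).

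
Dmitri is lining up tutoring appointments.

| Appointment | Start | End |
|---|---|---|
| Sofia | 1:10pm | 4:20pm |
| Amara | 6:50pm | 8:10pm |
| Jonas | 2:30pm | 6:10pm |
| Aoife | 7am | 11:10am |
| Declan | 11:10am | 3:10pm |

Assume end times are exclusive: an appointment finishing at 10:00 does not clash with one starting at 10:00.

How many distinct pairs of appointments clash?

3

Sorted by start: Aoife, Declan, Sofia, Jonas, Amara.
Declan starts exactly when Aoife ends (back-to-back, no overlap), so Aoife has no further overlaps.
Sofia starts before Declan ends → Declan and Sofia overlap.
Jonas starts before Declan ends → Declan and Jonas overlap.
Amara starts after Declan ends.
Jonas starts before Sofia ends → Sofia and Jonas overlap.
Amara starts after Sofia ends.
Amara starts after Jonas ends.
Overlapping pairs: Declan & Jonas, Declan & Sofia, Jonas & Sofia — 3 in total.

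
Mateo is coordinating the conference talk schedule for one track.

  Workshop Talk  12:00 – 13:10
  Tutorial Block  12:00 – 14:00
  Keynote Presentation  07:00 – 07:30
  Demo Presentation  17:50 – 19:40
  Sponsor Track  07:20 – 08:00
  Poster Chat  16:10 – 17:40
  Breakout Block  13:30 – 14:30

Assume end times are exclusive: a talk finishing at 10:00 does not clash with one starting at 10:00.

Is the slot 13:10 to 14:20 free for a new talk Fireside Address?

No — it overlaps Breakout Block, Tutorial Block

Keynote Presentation: ends 07:30 at or before Fireside Address starts 13:10 → clear.
Sponsor Track: ends 08:00 at or before Fireside Address starts 13:10 → clear.
Tutorial Block: starts 12:00 before Fireside Address ends 14:20, and ends 14:00 after Fireside Address starts 13:10 → overlap.
Workshop Talk: ends 13:10 at or before Fireside Address starts 13:10 → clear.
Breakout Block: starts 13:30 before Fireside Address ends 14:20, and ends 14:30 after Fireside Address starts 13:10 → overlap.
Poster Chat: starts 16:10 at or after Fireside Address ends 14:20 → clear.
Demo Presentation: starts 17:50 at or after Fireside Address ends 14:20 → clear.
Fireside Address overlaps Tutorial Block, Breakout Block.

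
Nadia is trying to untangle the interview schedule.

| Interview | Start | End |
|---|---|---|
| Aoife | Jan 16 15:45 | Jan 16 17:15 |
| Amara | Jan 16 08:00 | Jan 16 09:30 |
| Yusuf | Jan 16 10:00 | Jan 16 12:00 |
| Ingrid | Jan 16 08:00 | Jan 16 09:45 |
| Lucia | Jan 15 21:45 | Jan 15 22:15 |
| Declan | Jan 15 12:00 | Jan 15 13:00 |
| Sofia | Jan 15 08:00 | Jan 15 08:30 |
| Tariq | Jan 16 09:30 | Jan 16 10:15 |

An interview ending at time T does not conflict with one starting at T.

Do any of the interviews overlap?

Yes

Two intervals overlap when each starts before the other ends.
Sorted by start: Sofia, Declan, Lucia, Ingrid, Amara, Tariq, Yusuf, Aoife.
Declan starts after Sofia ends — done with Sofia.
Lucia starts after Declan ends — done with Declan.
Ingrid starts after Lucia ends — done with Lucia.
Amara starts before Ingrid ends → Ingrid and Amara overlap.
That's a conflict, so the schedule is not conflict-free.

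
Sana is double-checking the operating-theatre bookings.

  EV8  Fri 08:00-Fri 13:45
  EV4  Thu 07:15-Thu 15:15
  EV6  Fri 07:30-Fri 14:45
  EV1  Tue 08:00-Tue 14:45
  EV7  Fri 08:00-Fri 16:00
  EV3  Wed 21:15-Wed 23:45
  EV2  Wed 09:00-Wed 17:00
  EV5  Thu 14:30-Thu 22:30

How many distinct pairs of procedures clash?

4

Check each pair: they overlap iff neither finishes before the other starts.
Sorted by start: EV1, EV2, EV3, EV4, EV5, EV6, EV7, EV8.
EV2 starts after EV1 ends — done with EV1.
EV3 starts after EV2 ends — done with EV2.
EV4 starts after EV3 ends — done with EV3.
EV5 starts before EV4 ends → EV4 and EV5 overlap.
EV6 starts after EV4 ends — done with EV4.
EV6 starts after EV5 ends — done with EV5.
EV7 starts before EV6 ends → EV6 and EV7 overlap.
EV8 starts before EV6 ends → EV6 and EV8 overlap.
EV8 starts before EV7 ends → EV7 and EV8 overlap.
Overlapping pairs: EV4 & EV5, EV6 & EV7, EV6 & EV8, EV7 & EV8 — 4 in total.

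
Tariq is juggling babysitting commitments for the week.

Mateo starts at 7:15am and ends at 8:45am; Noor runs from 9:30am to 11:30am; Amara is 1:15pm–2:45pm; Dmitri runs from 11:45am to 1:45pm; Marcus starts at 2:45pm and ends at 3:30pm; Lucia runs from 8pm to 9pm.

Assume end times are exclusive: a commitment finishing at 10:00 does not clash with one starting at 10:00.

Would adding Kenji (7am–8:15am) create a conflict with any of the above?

Yes — it overlaps Mateo

Mateo: starts 7:15am before Kenji ends 8:15am, and ends 8:45am after Kenji starts 7am → overlap.
Noor: starts 9:30am at or after Kenji ends 8:15am → clear.
Dmitri: starts 11:45am at or after Kenji ends 8:15am → clear.
Amara: starts 1:15pm at or after Kenji ends 8:15am → clear.
Marcus: starts 2:45pm at or after Kenji ends 8:15am → clear.
Lucia: starts 8pm at or after Kenji ends 8:15am → clear.
Kenji overlaps Mateo.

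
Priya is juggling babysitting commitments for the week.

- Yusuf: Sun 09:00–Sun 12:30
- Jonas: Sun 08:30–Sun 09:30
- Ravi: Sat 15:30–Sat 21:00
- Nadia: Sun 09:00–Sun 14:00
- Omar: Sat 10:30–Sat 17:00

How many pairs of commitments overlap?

4

Sorted by start: Omar, Ravi, Jonas, Yusuf, Nadia.
Ravi starts before Omar ends → Omar and Ravi overlap.
Jonas starts after Omar ends; Omar is clear from here.
Jonas starts after Ravi ends; Ravi is clear from here.
Yusuf starts before Jonas ends → Jonas and Yusuf overlap.
Nadia starts before Jonas ends → Jonas and Nadia overlap.
Nadia starts before Yusuf ends → Yusuf and Nadia overlap.
Overlapping pairs: Jonas & Nadia, Jonas & Yusuf, Nadia & Yusuf, Omar & Ravi — 4 in total.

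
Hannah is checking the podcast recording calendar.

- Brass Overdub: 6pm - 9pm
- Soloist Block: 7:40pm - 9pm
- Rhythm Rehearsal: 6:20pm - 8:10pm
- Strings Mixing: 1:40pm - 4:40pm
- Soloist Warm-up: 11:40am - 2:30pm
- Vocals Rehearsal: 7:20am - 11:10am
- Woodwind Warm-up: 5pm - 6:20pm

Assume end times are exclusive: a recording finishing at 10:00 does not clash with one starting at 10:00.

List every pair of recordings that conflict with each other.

Check each pair: they overlap iff neither finishes before the other starts.
Sorted by start: Vocals Rehearsal, Soloist Warm-up, Strings Mixing, Woodwind Warm-up, Brass Overdub, Rhythm Rehearsal, Soloist Block.
Soloist Warm-up starts after Vocals Rehearsal ends, so nothing later overlaps Vocals Rehearsal either.
Strings Mixing starts before Soloist Warm-up ends → Soloist Warm-up and Strings Mixing overlap.
Woodwind Warm-up starts after Soloist Warm-up ends, so nothing later overlaps Soloist Warm-up either.
Woodwind Warm-up starts after Strings Mixing ends, so nothing later overlaps Strings Mixing either.
Brass Overdub starts before Woodwind Warm-up ends → Woodwind Warm-up and Brass Overdub overlap.
Rhythm Rehearsal starts exactly when Woodwind Warm-up ends (back-to-back, no overlap), so nothing later overlaps Woodwind Warm-up either.
Rhythm Rehearsal starts before Brass Overdub ends → Brass Overdub and Rhythm Rehearsal overlap.
Soloist Block starts before Brass Overdub ends → Brass Overdub and Soloist Block overlap.
Soloist Block starts before Rhythm Rehearsal ends → Rhythm Rehearsal and Soloist Block overlap.

Brass Overdub & Rhythm Rehearsal, Brass Overdub & Soloist Block, Brass Overdub & Woodwind Warm-up, Rhythm Rehearsal & Soloist Block, Soloist Warm-up & Strings Mixing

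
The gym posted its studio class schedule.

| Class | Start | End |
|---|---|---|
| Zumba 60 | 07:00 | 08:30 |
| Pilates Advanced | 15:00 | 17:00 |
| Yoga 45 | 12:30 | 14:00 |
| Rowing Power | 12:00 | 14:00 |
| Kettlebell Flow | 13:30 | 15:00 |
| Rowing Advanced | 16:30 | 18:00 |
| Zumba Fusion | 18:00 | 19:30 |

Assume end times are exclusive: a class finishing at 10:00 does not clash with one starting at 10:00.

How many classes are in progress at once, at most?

3

Sweep the timeline, counting +1 at each start and −1 at each end (ends before starts at a tie):
07:00 start Zumba 60 → 1
08:30 end Zumba 60 → 0
12:00 start Rowing Power → 1
12:30 start Yoga 45 → 2
13:30 start Kettlebell Flow → 3
14:00 end Rowing Power → 2
14:00 end Yoga 45 → 1
15:00 end Kettlebell Flow → 0
15:00 start Pilates Advanced → 1
16:30 start Rowing Advanced → 2
17:00 end Pilates Advanced → 1
18:00 end Rowing Advanced → 0
18:00 start Zumba Fusion → 1
19:30 end Zumba Fusion → 0
Peak is 3, at 13:30 (Kettlebell Flow, Rowing Power, Yoga 45).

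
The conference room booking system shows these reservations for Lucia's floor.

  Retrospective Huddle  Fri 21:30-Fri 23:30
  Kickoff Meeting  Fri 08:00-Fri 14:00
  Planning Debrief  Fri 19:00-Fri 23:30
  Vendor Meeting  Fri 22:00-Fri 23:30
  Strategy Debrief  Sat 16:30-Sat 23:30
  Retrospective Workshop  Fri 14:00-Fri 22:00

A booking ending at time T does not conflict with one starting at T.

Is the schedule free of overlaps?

Sorted by start: Kickoff Meeting, Retrospective Workshop, Planning Debrief, Retrospective Huddle, Vendor Meeting, Strategy Debrief.
Retrospective Workshop starts exactly when Kickoff Meeting ends (back-to-back, no overlap), so nothing later overlaps Kickoff Meeting either.
Planning Debrief starts before Retrospective Workshop ends → Retrospective Workshop and Planning Debrief overlap.
That's a conflict, so the schedule is not conflict-free.

No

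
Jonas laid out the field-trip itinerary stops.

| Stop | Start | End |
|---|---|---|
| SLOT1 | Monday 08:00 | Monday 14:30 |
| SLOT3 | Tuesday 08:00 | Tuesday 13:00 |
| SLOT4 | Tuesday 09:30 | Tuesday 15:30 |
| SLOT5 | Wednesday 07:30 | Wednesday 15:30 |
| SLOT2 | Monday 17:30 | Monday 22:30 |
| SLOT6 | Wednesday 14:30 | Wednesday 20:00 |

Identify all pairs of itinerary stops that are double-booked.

SLOT3 & SLOT4, SLOT5 & SLOT6

Sorted by start: SLOT1, SLOT2, SLOT3, SLOT4, SLOT5, SLOT6.
SLOT2 starts after SLOT1 ends; SLOT1 is clear from here.
SLOT3 starts after SLOT2 ends; SLOT2 is clear from here.
SLOT4 starts before SLOT3 ends → SLOT3 and SLOT4 overlap.
SLOT5 starts after SLOT3 ends; SLOT3 is clear from here.
SLOT5 starts after SLOT4 ends; SLOT4 is clear from here.
SLOT6 starts before SLOT5 ends → SLOT5 and SLOT6 overlap.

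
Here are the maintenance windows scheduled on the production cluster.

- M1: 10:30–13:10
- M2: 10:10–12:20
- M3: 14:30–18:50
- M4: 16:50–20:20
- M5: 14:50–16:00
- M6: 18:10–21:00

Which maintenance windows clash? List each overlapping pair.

M1 & M2, M3 & M4, M3 & M5, M3 & M6, M4 & M6

Sorted by start: M2, M1, M3, M5, M4, M6.
M1 starts before M2 ends → M2 and M1 overlap.
M3 starts after M2 ends — done with M2.
M3 starts after M1 ends — done with M1.
M5 starts before M3 ends → M3 and M5 overlap.
M4 starts before M3 ends → M3 and M4 overlap.
M6 starts before M3 ends → M3 and M6 overlap.
M4 starts after M5 ends — done with M5.
M6 starts before M4 ends → M4 and M6 overlap.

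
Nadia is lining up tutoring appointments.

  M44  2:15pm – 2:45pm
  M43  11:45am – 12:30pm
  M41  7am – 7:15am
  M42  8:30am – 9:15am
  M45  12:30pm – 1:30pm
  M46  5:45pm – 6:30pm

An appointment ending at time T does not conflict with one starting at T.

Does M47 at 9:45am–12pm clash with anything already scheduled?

M41: ends 7:15am at or before M47 starts 9:45am → clear.
M42: ends 9:15am at or before M47 starts 9:45am → clear.
M43: starts 11:45am before M47 ends 12pm, and ends 12:30pm after M47 starts 9:45am → overlap.
M45: starts 12:30pm at or after M47 ends 12pm → clear.
M44: starts 2:15pm at or after M47 ends 12pm → clear.
M46: starts 5:45pm at or after M47 ends 12pm → clear.
M47 overlaps M43.

Yes — it overlaps M43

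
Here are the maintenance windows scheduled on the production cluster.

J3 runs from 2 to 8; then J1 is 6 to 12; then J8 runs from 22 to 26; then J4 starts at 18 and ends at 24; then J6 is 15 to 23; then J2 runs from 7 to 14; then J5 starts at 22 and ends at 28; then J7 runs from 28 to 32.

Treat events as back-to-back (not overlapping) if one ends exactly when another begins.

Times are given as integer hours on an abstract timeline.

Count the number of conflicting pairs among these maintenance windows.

Sorted by start: J3, J1, J2, J6, J4, J5, J8, J7.
J1 starts before J3 ends → J3 and J1 overlap.
J2 starts before J3 ends → J3 and J2 overlap.
J6 starts after J3 ends, so nothing later overlaps J3 either.
J2 starts before J1 ends → J1 and J2 overlap.
J6 starts after J1 ends, so nothing later overlaps J1 either.
J6 starts after J2 ends, so nothing later overlaps J2 either.
J4 starts before J6 ends → J6 and J4 overlap.
J5 starts before J6 ends → J6 and J5 overlap.
J8 starts before J6 ends → J6 and J8 overlap.
J7 starts after J6 ends.
J5 starts before J4 ends → J4 and J5 overlap.
J8 starts before J4 ends → J4 and J8 overlap.
J7 starts after J4 ends.
J8 starts before J5 ends → J5 and J8 overlap.
J7 starts exactly when J5 ends (back-to-back, no overlap).
J7 starts after J8 ends.
Overlapping pairs: J1 & J2, J1 & J3, J2 & J3, J4 & J5, J4 & J6, J4 & J8, J5 & J6, J5 & J8, J6 & J8 — 9 in total.

9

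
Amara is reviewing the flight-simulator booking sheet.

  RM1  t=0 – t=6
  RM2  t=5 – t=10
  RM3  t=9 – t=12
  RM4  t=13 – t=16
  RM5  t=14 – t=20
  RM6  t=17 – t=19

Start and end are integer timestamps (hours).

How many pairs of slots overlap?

4

Check each pair: they overlap iff neither finishes before the other starts.
Sorted by start: RM1, RM2, RM3, RM4, RM5, RM6.
RM2 starts before RM1 ends → RM1 and RM2 overlap.
RM3 starts after RM1 ends, so nothing later overlaps RM1 either.
RM3 starts before RM2 ends → RM2 and RM3 overlap.
RM4 starts after RM2 ends, so nothing later overlaps RM2 either.
RM4 starts after RM3 ends, so nothing later overlaps RM3 either.
RM5 starts before RM4 ends → RM4 and RM5 overlap.
RM6 starts after RM4 ends.
RM6 starts before RM5 ends → RM5 and RM6 overlap.
Overlapping pairs: RM1 & RM2, RM2 & RM3, RM4 & RM5, RM5 & RM6 — 4 in total.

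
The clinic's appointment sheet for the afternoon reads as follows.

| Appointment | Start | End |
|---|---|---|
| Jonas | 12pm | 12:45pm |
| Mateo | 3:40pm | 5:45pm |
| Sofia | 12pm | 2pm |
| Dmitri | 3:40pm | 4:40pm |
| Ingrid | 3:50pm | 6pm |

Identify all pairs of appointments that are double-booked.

Sorted by start: Jonas, Sofia, Dmitri, Mateo, Ingrid.
Sofia starts before Jonas ends → Jonas and Sofia overlap.
Dmitri starts after Jonas ends, so Jonas has no further overlaps.
Dmitri starts after Sofia ends, so Sofia has no further overlaps.
Mateo starts before Dmitri ends → Dmitri and Mateo overlap.
Ingrid starts before Dmitri ends → Dmitri and Ingrid overlap.
Ingrid starts before Mateo ends → Mateo and Ingrid overlap.

Dmitri & Ingrid, Dmitri & Mateo, Ingrid & Mateo, Jonas & Sofia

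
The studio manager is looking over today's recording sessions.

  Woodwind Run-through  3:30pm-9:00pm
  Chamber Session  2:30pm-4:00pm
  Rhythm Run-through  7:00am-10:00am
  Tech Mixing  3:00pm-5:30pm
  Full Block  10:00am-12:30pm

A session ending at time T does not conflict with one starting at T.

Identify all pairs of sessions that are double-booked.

Chamber Session & Tech Mixing, Chamber Session & Woodwind Run-through, Tech Mixing & Woodwind Run-through

Two intervals overlap when each starts before the other ends.
Sorted by start: Rhythm Run-through, Full Block, Chamber Session, Tech Mixing, Woodwind Run-through.
Full Block starts exactly when Rhythm Run-through ends (back-to-back, no overlap), so Rhythm Run-through has no further overlaps.
Chamber Session starts after Full Block ends, so Full Block has no further overlaps.
Tech Mixing starts before Chamber Session ends → Chamber Session and Tech Mixing overlap.
Woodwind Run-through starts before Chamber Session ends → Chamber Session and Woodwind Run-through overlap.
Woodwind Run-through starts before Tech Mixing ends → Tech Mixing and Woodwind Run-through overlap.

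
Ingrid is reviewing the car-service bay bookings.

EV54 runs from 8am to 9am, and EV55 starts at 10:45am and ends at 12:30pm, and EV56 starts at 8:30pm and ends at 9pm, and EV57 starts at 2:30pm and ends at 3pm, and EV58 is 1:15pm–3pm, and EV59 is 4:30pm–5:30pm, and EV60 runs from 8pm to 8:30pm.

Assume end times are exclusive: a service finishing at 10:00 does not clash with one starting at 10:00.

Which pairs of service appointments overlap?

Sorted by start: EV54, EV55, EV58, EV57, EV59, EV60, EV56.
EV55 starts after EV54 ends — done with EV54.
EV58 starts after EV55 ends — done with EV55.
EV57 starts before EV58 ends → EV58 and EV57 overlap.
EV59 starts after EV58 ends — done with EV58.
EV59 starts after EV57 ends — done with EV57.
EV60 starts after EV59 ends — done with EV59.
EV56 starts exactly when EV60 ends (back-to-back, no overlap).

EV57 & EV58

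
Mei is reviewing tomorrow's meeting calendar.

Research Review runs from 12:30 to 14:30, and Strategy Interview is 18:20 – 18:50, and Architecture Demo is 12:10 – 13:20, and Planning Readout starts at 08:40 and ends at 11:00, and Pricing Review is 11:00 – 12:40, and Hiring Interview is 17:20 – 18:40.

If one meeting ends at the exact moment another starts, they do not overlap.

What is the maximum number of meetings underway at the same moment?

Walk through starts and ends in time order (an end at T is processed before a start at T):
08:40 start Planning Readout → 1
11:00 end Planning Readout → 0
11:00 start Pricing Review → 1
12:10 start Architecture Demo → 2
12:30 start Research Review → 3
12:40 end Pricing Review → 2
13:20 end Architecture Demo → 1
14:30 end Research Review → 0
17:20 start Hiring Interview → 1
18:20 start Strategy Interview → 2
18:40 end Hiring Interview → 1
18:50 end Strategy Interview → 0
Peak is 3, at 12:30 (Architecture Demo, Pricing Review, Research Review).

3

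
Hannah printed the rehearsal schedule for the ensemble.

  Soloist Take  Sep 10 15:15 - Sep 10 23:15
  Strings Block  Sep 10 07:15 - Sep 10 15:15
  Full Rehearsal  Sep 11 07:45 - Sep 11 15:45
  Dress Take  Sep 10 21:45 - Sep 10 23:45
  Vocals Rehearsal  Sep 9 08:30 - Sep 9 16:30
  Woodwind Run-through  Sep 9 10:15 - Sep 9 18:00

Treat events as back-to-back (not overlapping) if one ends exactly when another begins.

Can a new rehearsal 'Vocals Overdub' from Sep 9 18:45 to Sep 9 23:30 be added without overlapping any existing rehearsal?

Yes — the slot is free

Vocals Rehearsal: ends Sep 9 16:30 at or before Vocals Overdub starts Sep 9 18:45 → clear.
Woodwind Run-through: ends Sep 9 18:00 at or before Vocals Overdub starts Sep 9 18:45 → clear.
Strings Block: starts Sep 10 07:15 at or after Vocals Overdub ends Sep 9 23:30 → clear.
Soloist Take: starts Sep 10 15:15 at or after Vocals Overdub ends Sep 9 23:30 → clear.
Dress Take: starts Sep 10 21:45 at or after Vocals Overdub ends Sep 9 23:30 → clear.
Full Rehearsal: starts Sep 11 07:45 at or after Vocals Overdub ends Sep 9 23:30 → clear.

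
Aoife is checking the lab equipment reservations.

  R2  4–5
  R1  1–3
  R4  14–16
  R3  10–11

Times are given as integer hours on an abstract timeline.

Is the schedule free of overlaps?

Sorted by start: R1, R2, R3, R4.
R2 starts after R1 ends — done with R1.
R3 starts after R2 ends — done with R2.
R4 starts after R3 ends.
Every pair is clear; the schedule has no overlaps.

Yes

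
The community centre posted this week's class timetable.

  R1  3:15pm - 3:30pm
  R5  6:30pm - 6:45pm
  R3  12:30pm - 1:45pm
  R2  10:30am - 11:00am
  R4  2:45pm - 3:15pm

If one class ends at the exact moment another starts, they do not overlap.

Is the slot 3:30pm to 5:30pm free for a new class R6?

R2: ends 11:00am at or before R6 starts 3:30pm → clear.
R3: ends 1:45pm at or before R6 starts 3:30pm → clear.
R4: ends 3:15pm at or before R6 starts 3:30pm → clear.
R1: ends 3:30pm at or before R6 starts 3:30pm → clear.
R5: starts 6:30pm at or after R6 ends 5:30pm → clear.

Yes — the slot is free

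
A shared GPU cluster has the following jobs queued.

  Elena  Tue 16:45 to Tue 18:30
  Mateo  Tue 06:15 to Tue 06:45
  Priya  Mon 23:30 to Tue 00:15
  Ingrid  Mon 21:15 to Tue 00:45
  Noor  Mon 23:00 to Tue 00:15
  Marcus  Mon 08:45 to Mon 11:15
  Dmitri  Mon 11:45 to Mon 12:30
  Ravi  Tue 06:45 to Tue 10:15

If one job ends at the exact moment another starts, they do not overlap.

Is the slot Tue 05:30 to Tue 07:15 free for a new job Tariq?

Marcus: ends Mon 11:15 at or before Tariq starts Tue 05:30 → clear.
Dmitri: ends Mon 12:30 at or before Tariq starts Tue 05:30 → clear.
Ingrid: ends Tue 00:45 at or before Tariq starts Tue 05:30 → clear.
Noor: ends Tue 00:15 at or before Tariq starts Tue 05:30 → clear.
Priya: ends Tue 00:15 at or before Tariq starts Tue 05:30 → clear.
Mateo: starts Tue 06:15 before Tariq ends Tue 07:15, and ends Tue 06:45 after Tariq starts Tue 05:30 → overlap.
Ravi: starts Tue 06:45 before Tariq ends Tue 07:15, and ends Tue 10:15 after Tariq starts Tue 05:30 → overlap.
Elena: starts Tue 16:45 at or after Tariq ends Tue 07:15 → clear.
Tariq overlaps Mateo, Ravi.

No — it overlaps Mateo, Ravi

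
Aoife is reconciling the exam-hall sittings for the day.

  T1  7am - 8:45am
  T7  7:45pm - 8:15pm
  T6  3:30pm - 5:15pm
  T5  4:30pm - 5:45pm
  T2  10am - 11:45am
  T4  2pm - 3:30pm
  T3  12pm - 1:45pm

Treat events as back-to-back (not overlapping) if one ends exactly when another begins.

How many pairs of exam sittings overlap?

Sorted by start: T1, T2, T3, T4, T6, T5, T7.
T2 starts after T1 ends, so nothing later overlaps T1 either.
T3 starts after T2 ends, so nothing later overlaps T2 either.
T4 starts after T3 ends, so nothing later overlaps T3 either.
T6 starts exactly when T4 ends (back-to-back, no overlap), so nothing later overlaps T4 either.
T5 starts before T6 ends → T6 and T5 overlap.
T7 starts after T6 ends.
T7 starts after T5 ends.
Overlapping pairs: T5 & T6 — 1 in total.

1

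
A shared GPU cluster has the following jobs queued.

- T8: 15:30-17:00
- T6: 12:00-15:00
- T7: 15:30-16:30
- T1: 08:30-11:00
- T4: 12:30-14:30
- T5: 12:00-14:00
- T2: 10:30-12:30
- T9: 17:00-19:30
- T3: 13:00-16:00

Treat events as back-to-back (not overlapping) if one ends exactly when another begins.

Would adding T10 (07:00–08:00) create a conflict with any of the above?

T1: starts 08:30 at or after T10 ends 08:00 → clear.
T2: starts 10:30 at or after T10 ends 08:00 → clear.
T5: starts 12:00 at or after T10 ends 08:00 → clear.
T6: starts 12:00 at or after T10 ends 08:00 → clear.
T4: starts 12:30 at or after T10 ends 08:00 → clear.
T3: starts 13:00 at or after T10 ends 08:00 → clear.
T7: starts 15:30 at or after T10 ends 08:00 → clear.
T8: starts 15:30 at or after T10 ends 08:00 → clear.
T9: starts 17:00 at or after T10 ends 08:00 → clear.

No — it doesn't clash with anything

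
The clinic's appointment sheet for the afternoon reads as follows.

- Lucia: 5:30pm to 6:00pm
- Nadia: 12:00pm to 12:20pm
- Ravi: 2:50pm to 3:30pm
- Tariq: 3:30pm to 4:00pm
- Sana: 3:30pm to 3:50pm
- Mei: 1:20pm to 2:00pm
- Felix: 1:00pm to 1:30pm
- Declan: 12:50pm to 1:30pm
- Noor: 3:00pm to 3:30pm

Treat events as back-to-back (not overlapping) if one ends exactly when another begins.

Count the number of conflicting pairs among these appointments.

5

Sorted by start: Nadia, Declan, Felix, Mei, Ravi, Noor, Sana, Tariq, Lucia.
Declan starts after Nadia ends, so Nadia has no further overlaps.
Felix starts before Declan ends → Declan and Felix overlap.
Mei starts before Declan ends → Declan and Mei overlap.
Ravi starts after Declan ends, so Declan has no further overlaps.
Mei starts before Felix ends → Felix and Mei overlap.
Ravi starts after Felix ends, so Felix has no further overlaps.
Ravi starts after Mei ends, so Mei has no further overlaps.
Noor starts before Ravi ends → Ravi and Noor overlap.
Sana starts exactly when Ravi ends (back-to-back, no overlap), so Ravi has no further overlaps.
Sana starts exactly when Noor ends (back-to-back, no overlap), so Noor has no further overlaps.
Tariq starts before Sana ends → Sana and Tariq overlap.
Lucia starts after Sana ends.
Lucia starts after Tariq ends.
Overlapping pairs: Declan & Felix, Declan & Mei, Felix & Mei, Noor & Ravi, Sana & Tariq — 5 in total.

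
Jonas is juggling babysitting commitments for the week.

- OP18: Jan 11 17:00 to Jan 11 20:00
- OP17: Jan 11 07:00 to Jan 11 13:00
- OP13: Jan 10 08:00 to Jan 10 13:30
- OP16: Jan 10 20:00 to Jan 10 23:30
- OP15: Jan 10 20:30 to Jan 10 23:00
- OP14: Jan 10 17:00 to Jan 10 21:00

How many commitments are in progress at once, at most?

3

Sweep the timeline, counting +1 at each start and −1 at each end (ends before starts at a tie):
Jan 10 08:00 start OP13 → 1
Jan 10 13:30 end OP13 → 0
Jan 10 17:00 start OP14 → 1
Jan 10 20:00 start OP16 → 2
Jan 10 20:30 start OP15 → 3
Jan 10 21:00 end OP14 → 2
Jan 10 23:00 end OP15 → 1
Jan 10 23:30 end OP16 → 0
Jan 11 07:00 start OP17 → 1
Jan 11 13:00 end OP17 → 0
Jan 11 17:00 start OP18 → 1
Jan 11 20:00 end OP18 → 0
Peak is 3, at Jan 10 20:30 (OP14, OP15, OP16).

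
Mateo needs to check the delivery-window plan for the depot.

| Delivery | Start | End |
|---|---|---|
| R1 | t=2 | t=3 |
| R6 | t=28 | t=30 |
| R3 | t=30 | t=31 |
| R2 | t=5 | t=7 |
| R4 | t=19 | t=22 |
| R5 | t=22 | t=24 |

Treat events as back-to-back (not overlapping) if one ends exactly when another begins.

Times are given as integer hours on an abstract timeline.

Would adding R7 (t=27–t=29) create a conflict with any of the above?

R1: ends t=3 at or before R7 starts t=27 → clear.
R2: ends t=7 at or before R7 starts t=27 → clear.
R4: ends t=22 at or before R7 starts t=27 → clear.
R5: ends t=24 at or before R7 starts t=27 → clear.
R6: starts t=28 before R7 ends t=29, and ends t=30 after R7 starts t=27 → overlap.
R3: starts t=30 at or after R7 ends t=29 → clear.
R7 overlaps R6.

Yes — it overlaps R6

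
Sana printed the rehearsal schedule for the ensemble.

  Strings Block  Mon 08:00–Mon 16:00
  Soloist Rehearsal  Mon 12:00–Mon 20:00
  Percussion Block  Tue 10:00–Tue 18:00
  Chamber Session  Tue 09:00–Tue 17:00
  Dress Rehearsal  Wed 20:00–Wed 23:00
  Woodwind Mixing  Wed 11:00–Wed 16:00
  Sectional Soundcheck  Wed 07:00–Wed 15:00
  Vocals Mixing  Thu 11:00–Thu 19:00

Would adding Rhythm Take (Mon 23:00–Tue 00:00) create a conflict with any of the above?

Strings Block: ends Mon 16:00 at or before Rhythm Take starts Mon 23:00 → clear.
Soloist Rehearsal: ends Mon 20:00 at or before Rhythm Take starts Mon 23:00 → clear.
Chamber Session: starts Tue 09:00 at or after Rhythm Take ends Tue 00:00 → clear.
Percussion Block: starts Tue 10:00 at or after Rhythm Take ends Tue 00:00 → clear.
Sectional Soundcheck: starts Wed 07:00 at or after Rhythm Take ends Tue 00:00 → clear.
Woodwind Mixing: starts Wed 11:00 at or after Rhythm Take ends Tue 00:00 → clear.
Dress Rehearsal: starts Wed 20:00 at or after Rhythm Take ends Tue 00:00 → clear.
Vocals Mixing: starts Thu 11:00 at or after Rhythm Take ends Tue 00:00 → clear.

No — it doesn't clash with anything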